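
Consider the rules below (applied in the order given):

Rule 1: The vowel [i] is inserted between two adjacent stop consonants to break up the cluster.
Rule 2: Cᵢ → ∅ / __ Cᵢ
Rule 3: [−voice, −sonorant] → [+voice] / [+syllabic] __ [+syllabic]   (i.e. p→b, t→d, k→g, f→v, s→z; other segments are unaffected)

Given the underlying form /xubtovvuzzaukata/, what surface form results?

xubidovuzaugada

Rule 1 (stop-cluster i-epenthesis): /b/ and /t/ form a stop–stop cluster, so [i] is inserted between them. /xubtovvuzzaukata/ → xubitovvuzzaukata.
Rule 2 (degemination): /vv/ is a geminate; the first /v/ deletes. /zz/ is a geminate; the first /z/ deletes. /xubitovvuzzaukata/ → xubitovuzaukata.
Rule 3 (intervocalic voicing): /t/ is a voiceless obstruent between vowels /i/ and /o/, so it voices to [d]. /k/ is a voiceless obstruent between vowels /u/ and /a/, so it voices to [g]. /t/ is a voiceless obstruent between vowels /a/ and /a/, so it voices to [d]. /xubitovuzaukata/ → xubidovuzaugada.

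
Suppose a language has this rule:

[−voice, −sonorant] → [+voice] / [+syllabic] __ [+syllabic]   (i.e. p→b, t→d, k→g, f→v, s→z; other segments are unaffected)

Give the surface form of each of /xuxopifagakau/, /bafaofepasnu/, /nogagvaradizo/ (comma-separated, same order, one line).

xuxobivagagau, bavaovebasnu, nogagvaradizo

/xuxopifagakau/: /p/ is a voiceless obstruent between vowels /o/ and /i/, so it voices to [b]. /f/ is a voiceless obstruent between vowels /i/ and /a/, so it voices to [v]. /k/ is a voiceless obstruent between vowels /a/ and /a/, so it voices to [g]. → [xuxobivagagau].
/bafaofepasnu/: /f/ is a voiceless obstruent between vowels /a/ and /a/, so it voices to [v]. /f/ is a voiceless obstruent between vowels /o/ and /e/, so it voices to [v]. /p/ is a voiceless obstruent between vowels /e/ and /a/, so it voices to [b]. → [bavaovebasnu].
/nogagvaradizo/: the rule's environment is not met; surfaces unchanged as [nogagvaradizo].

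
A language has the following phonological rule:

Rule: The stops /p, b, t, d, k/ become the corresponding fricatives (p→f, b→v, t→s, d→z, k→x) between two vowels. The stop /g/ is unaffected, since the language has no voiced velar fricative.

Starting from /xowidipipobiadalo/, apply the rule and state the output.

/d/ is a stop between vowels /i/ and /i/, so it spirantizes to the fricative [z].
/p/ is a stop between vowels /i/ and /i/, so it spirantizes to the fricative [f].
/p/ is a stop between vowels /i/ and /o/, so it spirantizes to the fricative [f].
/b/ is a stop between vowels /o/ and /i/, so it spirantizes to the fricative [v].
/d/ is a stop between vowels /a/ and /a/, so it spirantizes to the fricative [z].
Surface form: [xowizififoviazalo].

xowizififoviazalo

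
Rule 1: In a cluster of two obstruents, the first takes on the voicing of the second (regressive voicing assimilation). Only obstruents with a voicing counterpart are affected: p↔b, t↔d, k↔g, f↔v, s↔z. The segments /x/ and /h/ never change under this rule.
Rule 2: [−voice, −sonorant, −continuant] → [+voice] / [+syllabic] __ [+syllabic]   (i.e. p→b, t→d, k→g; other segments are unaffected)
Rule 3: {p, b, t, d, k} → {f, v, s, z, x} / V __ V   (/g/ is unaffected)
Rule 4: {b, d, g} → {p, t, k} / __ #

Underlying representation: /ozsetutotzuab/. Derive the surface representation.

Rule 1 (regressive voicing assimilation): /z/ precedes the voiceless obstruent /s/, so it devoices to [s] by assimilation. /t/ precedes the voiced obstruent /z/, so it voices to [d] by assimilation. /ozsetutotzuab/ → ossetutodzuab.
Rule 2 (intervocalic voicing): /t/ is a voiceless stop between vowels /e/ and /u/, so it voices to [d]. /t/ is a voiceless stop between vowels /u/ and /o/, so it voices to [d]. /ossetutodzuab/ → ossedudodzuab.
Rule 3 (intervocalic spirantization): /d/ is a stop between vowels /e/ and /u/, so it spirantizes to the fricative [z]. /d/ is a stop between vowels /u/ and /o/, so it spirantizes to the fricative [z]. /ossedudodzuab/ → ossezuzodzuab.
Rule 4 (final devoicing): /b/ is a voiced stop in word-final position, so it devoices to [p]. /ossezuzodzuab/ → ossezuzodzuap.

ossezuzodzuap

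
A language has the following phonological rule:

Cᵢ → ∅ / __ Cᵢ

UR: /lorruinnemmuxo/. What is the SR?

loruinemuxo

/rr/ is a geminate; the first /r/ deletes.
/nn/ is a geminate; the first /n/ deletes.
/mm/ is a geminate; the first /m/ deletes.
The other instances of /l/, /r/, /n/, /m/, /x/ do not occur in the required environment and remain unchanged.
Surface form: [loruinemuxo].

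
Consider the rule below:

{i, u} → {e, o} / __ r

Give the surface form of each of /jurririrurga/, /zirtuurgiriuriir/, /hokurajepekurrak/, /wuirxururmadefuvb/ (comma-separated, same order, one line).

/jurririrurga/: /u/ is a high vowel immediately before /r/, so it lowers to [o]. /i/ is a high vowel immediately before /r/, so it lowers to [e]. /i/ is a high vowel immediately before /r/, so it lowers to [e]. /u/ is a high vowel immediately before /r/, so it lowers to [o]. → [jorrererorga].
/zirtuurgiriuriir/: /i/ is a high vowel immediately before /r/, so it lowers to [e]. /u/ is a high vowel immediately before /r/, so it lowers to [o]. /i/ is a high vowel immediately before /r/, so it lowers to [e]. /u/ is a high vowel immediately before /r/, so it lowers to [o]. /i/ is a high vowel immediately before /r/, so it lowers to [e]. → [zertuorgeriorier].
/hokurajepekurrak/: /u/ is a high vowel immediately before /r/, so it lowers to [o]. /u/ is a high vowel immediately before /r/, so it lowers to [o]. → [hokorajepekorrak].
/wuirxururmadefuvb/: /i/ is a high vowel immediately before /r/, so it lowers to [e]. /u/ is a high vowel immediately before /r/, so it lowers to [o]. /u/ is a high vowel immediately before /r/, so it lowers to [o]. → [wuerxorormadefuvb].

jorrererorga, zertuorgeriorier, hokorajepekorrak, wuerxorormadefuvb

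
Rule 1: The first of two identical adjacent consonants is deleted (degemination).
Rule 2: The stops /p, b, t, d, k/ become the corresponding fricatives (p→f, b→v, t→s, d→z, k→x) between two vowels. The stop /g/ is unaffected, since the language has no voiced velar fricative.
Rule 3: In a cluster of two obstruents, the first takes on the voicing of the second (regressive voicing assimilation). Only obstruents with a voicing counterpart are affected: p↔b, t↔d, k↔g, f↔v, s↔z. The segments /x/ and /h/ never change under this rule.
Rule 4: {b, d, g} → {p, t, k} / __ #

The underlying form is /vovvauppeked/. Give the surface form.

vovaufexet

Rule 1 (degemination): /vv/ is a geminate; the first /v/ deletes. /pp/ is a geminate; the first /p/ deletes. /vovvauppeked/ → vovaupeked.
Rule 2 (intervocalic spirantization): /p/ is a stop between vowels /u/ and /e/, so it spirantizes to the fricative [f]. /k/ is a stop between vowels /e/ and /e/, so it spirantizes to the fricative [x]. /vovaupeked/ → vovaufexed.
Rule 3 (regressive voicing assimilation): no segment meets the environment; /vovaufexed/ is unchanged.
Rule 4 (final devoicing): /d/ is a voiced stop in word-final position, so it devoices to [t]. /vovaufexed/ → vovaufexet.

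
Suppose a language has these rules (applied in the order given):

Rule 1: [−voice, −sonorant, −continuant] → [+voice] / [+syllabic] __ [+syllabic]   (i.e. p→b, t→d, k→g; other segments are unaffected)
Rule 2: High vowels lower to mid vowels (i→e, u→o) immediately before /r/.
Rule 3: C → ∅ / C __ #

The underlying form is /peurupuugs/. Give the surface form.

Rule 1 (intervocalic voicing): /p/ is a voiceless stop between vowels /u/ and /u/, so it voices to [b]. /peurupuugs/ → peurubuugs.
Rule 2 (pre-rhotic lowering): /u/ is a high vowel immediately before /r/, so it lowers to [o]. /peurubuugs/ → peorubuugs.
Rule 3 (final cluster simplification): /s/ is the second consonant of a word-final cluster /gs/, so it deletes. /peorubuugs/ → peorubuug.

peorubuug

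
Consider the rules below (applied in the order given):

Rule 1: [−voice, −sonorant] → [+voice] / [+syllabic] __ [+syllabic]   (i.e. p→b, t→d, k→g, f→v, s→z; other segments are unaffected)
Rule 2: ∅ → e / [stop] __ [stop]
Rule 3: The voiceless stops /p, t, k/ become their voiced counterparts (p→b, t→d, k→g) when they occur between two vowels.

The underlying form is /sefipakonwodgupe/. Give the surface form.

Rule 1 (intervocalic voicing): /f/ is a voiceless obstruent between vowels /e/ and /i/, so it voices to [v]. /p/ is a voiceless obstruent between vowels /i/ and /a/, so it voices to [b]. /k/ is a voiceless obstruent between vowels /a/ and /o/, so it voices to [g]. /p/ is a voiceless obstruent between vowels /u/ and /e/, so it voices to [b]. /sefipakonwodgupe/ → sevibagonwodgube.
Rule 2 (stop-cluster e-epenthesis): /d/ and /g/ form a stop–stop cluster, so [e] is inserted between them. /sevibagonwodgube/ → sevibagonwodegube.
Rule 3 (intervocalic voicing): no segment meets the environment; /sevibagonwodegube/ is unchanged.

sevibagonwodegube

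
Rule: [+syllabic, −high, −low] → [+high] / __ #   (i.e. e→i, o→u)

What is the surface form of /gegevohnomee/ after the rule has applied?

gegevohnomei

/e/ is a mid vowel in word-final position, so it raises to [i].
Surface form: [gegevohnomei].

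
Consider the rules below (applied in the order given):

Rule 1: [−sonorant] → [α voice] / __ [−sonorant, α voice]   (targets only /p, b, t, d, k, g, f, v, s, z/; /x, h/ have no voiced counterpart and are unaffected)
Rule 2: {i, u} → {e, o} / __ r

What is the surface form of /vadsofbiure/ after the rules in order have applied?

vatsovbiore

Rule 1 (regressive voicing assimilation): /d/ precedes the voiceless obstruent /s/, so it devoices to [t] by assimilation. /f/ precedes the voiced obstruent /b/, so it voices to [v] by assimilation. /vadsofbiure/ → vatsovbiure.
Rule 2 (pre-rhotic lowering): /u/ is a high vowel immediately before /r/, so it lowers to [o]. /vatsovbiure/ → vatsovbiore.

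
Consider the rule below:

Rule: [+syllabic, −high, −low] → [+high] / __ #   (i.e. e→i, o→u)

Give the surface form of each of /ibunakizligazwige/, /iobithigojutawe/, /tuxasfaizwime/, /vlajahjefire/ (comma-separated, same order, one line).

/ibunakizligazwige/: /e/ is a mid vowel in word-final position, so it raises to [i]. → [ibunakizligazwigi].
/iobithigojutawe/: /e/ is a mid vowel in word-final position, so it raises to [i]. → [iobithigojutawi].
/tuxasfaizwime/: /e/ is a mid vowel in word-final position, so it raises to [i]. → [tuxasfaizwimi].
/vlajahjefire/: /e/ is a mid vowel in word-final position, so it raises to [i]. → [vlajahjefiri].

ibunakizligazwigi, iobithigojutawi, tuxasfaizwimi, vlajahjefiri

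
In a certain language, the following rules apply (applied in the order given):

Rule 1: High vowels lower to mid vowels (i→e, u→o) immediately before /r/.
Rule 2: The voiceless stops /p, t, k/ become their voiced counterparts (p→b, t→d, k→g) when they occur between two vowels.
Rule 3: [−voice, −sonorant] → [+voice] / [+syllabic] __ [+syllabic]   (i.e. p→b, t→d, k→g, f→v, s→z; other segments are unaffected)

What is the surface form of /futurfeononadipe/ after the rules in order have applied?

fudorfeononadibe

Rule 1 (pre-rhotic lowering): /u/ is a high vowel immediately before /r/, so it lowers to [o]. /futurfeononadipe/ → futorfeononadipe.
Rule 2 (intervocalic voicing): /t/ is a voiceless stop between vowels /u/ and /o/, so it voices to [d]. /p/ is a voiceless stop between vowels /i/ and /e/, so it voices to [b]. /futorfeononadipe/ → fudorfeononadibe.
Rule 3 (intervocalic voicing): no segment meets the environment; /fudorfeononadibe/ is unchanged.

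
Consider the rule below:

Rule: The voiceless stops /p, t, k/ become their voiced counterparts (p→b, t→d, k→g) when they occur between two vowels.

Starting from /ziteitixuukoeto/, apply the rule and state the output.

zideidixuugoedo

/t/ is a voiceless stop between vowels /i/ and /e/, so it voices to [d].
/t/ is a voiceless stop between vowels /i/ and /i/, so it voices to [d].
/k/ is a voiceless stop between vowels /u/ and /o/, so it voices to [g].
/t/ is a voiceless stop between vowels /e/ and /o/, so it voices to [d].
Surface form: [zideidixuugoedo].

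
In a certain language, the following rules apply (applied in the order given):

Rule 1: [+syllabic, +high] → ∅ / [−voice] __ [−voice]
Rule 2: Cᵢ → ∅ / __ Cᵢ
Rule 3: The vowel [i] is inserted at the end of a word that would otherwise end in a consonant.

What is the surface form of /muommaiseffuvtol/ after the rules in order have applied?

muomaisefuvtoli

Rule 1 (high vowel syncope): no segment meets the environment; /muommaiseffuvtol/ is unchanged.
Rule 2 (degemination): /mm/ is a geminate; the first /m/ deletes. /ff/ is a geminate; the first /f/ deletes. /muommaiseffuvtol/ → muomaisefuvtol.
Rule 3 (final i-epenthesis): the form ends in the consonant /l/, so [i] is inserted word-finally. /muomaisefuvtol/ → muomaisefuvtoli.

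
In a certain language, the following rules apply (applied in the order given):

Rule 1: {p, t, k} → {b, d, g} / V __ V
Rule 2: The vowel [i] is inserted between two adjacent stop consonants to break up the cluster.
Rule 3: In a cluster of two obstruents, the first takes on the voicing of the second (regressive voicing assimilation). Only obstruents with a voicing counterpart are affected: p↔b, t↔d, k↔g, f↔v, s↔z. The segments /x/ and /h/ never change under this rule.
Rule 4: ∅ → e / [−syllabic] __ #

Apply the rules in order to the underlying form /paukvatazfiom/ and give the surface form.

paugvadasfiome

Rule 1 (intervocalic voicing): /t/ is a voiceless stop between vowels /a/ and /a/, so it voices to [d]. /paukvatazfiom/ → paukvadazfiom.
Rule 2 (stop-cluster i-epenthesis): no segment meets the environment; /paukvadazfiom/ is unchanged.
Rule 3 (regressive voicing assimilation): /k/ precedes the voiced obstruent /v/, so it voices to [g] by assimilation. /z/ precedes the voiceless obstruent /f/, so it devoices to [s] by assimilation. /paukvadazfiom/ → paugvadasfiom.
Rule 4 (final e-epenthesis): the form ends in the consonant /m/, so [e] is inserted word-finally. /paugvadasfiom/ → paugvadasfiome.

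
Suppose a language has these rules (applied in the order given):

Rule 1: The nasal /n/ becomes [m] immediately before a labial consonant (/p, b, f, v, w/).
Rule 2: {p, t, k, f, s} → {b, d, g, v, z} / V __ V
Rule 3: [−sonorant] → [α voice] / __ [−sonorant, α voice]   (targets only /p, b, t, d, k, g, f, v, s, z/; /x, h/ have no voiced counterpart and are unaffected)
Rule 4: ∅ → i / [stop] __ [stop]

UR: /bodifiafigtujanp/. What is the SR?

bodiviavikitujamp

Rule 1 (nasal place assimilation): /n/ precedes the labial consonant /p/, so it assimilates in place to [m]. /bodifiafigtujanp/ → bodifiafigtujamp.
Rule 2 (intervocalic voicing): /f/ is a voiceless obstruent between vowels /i/ and /i/, so it voices to [v]. /f/ is a voiceless obstruent between vowels /a/ and /i/, so it voices to [v]. /bodifiafigtujamp/ → bodiviavigtujamp.
Rule 3 (regressive voicing assimilation): /g/ precedes the voiceless obstruent /t/, so it devoices to [k] by assimilation. /bodiviavigtujamp/ → bodiviaviktujamp.
Rule 4 (stop-cluster i-epenthesis): /k/ and /t/ form a stop–stop cluster, so [i] is inserted between them. /bodiviaviktujamp/ → bodiviavikitujamp.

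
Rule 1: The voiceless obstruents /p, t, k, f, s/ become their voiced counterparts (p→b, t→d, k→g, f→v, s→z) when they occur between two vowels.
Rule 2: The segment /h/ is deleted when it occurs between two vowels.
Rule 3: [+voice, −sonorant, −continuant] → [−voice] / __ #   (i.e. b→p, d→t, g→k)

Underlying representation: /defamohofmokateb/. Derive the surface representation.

devamoofmogadep

Rule 1 (intervocalic voicing): /f/ is a voiceless obstruent between vowels /e/ and /a/, so it voices to [v]. /k/ is a voiceless obstruent between vowels /o/ and /a/, so it voices to [g]. /t/ is a voiceless obstruent between vowels /a/ and /e/, so it voices to [d]. /defamohofmokateb/ → devamohofmogadeb.
Rule 2 (intervocalic h-deletion): /h/ occurs between vowels /o/ and /o/, so it deletes. /devamohofmogadeb/ → devamoofmogadeb.
Rule 3 (final devoicing): /b/ is a voiced stop in word-final position, so it devoices to [p]. /devamoofmogadeb/ → devamoofmogadep.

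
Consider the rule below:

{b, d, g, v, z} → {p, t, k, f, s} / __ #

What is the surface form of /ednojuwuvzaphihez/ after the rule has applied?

Scanning /ednojuwuvzaphihez/: /d/ at position 2 is not in the conditioning environment; /v/ at position 9 is not in the conditioning environment; /z/ at position 10 is not in the conditioning environment; /z/ is a voiced obstruent in word-final position, so it devoices to [s].
Result: [ednojuwuvzaphihes].

ednojuwuvzaphihes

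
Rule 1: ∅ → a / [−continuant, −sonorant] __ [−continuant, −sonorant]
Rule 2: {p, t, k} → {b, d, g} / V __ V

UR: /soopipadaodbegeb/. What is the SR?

soobibadaodabegeb

Rule 1 (stop-cluster a-epenthesis): /d/ and /b/ form a stop–stop cluster, so [a] is inserted between them. /soopipadaodbegeb/ → soopipadaodabegeb.
Rule 2 (intervocalic voicing): /p/ is a voiceless stop between vowels /o/ and /i/, so it voices to [b]. /p/ is a voiceless stop between vowels /i/ and /a/, so it voices to [b]. /soopipadaodabegeb/ → soobibadaodabegeb.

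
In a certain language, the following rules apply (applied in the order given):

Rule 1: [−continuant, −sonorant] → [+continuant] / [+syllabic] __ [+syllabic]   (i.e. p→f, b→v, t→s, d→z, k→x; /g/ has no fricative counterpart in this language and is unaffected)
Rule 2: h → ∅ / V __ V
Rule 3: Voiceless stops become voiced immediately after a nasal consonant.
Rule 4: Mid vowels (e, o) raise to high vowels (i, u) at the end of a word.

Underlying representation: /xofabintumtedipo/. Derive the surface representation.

Rule 1 (intervocalic spirantization): /b/ is a stop between vowels /a/ and /i/, so it spirantizes to the fricative [v]. /d/ is a stop between vowels /e/ and /i/, so it spirantizes to the fricative [z]. /p/ is a stop between vowels /i/ and /o/, so it spirantizes to the fricative [f]. /xofabintumtedipo/ → xofavintumtezifo.
Rule 2 (intervocalic h-deletion): no segment meets the environment; /xofavintumtezifo/ is unchanged.
Rule 3 (post-nasal voicing): /t/ is a voiceless stop immediately after the nasal /n/, so it voices to [d]. /t/ is a voiceless stop immediately after the nasal /m/, so it voices to [d]. /xofavintumtezifo/ → xofavindumdezifo.
Rule 4 (final vowel raising): /o/ is a mid vowel in word-final position, so it raises to [u]. /xofavindumdezifo/ → xofavindumdezifu.

xofavindumdezifu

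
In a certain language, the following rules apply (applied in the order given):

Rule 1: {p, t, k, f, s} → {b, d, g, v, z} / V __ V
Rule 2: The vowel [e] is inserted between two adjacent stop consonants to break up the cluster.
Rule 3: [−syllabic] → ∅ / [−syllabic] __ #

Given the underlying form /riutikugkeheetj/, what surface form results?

Rule 1 (intervocalic voicing): /t/ is a voiceless obstruent between vowels /u/ and /i/, so it voices to [d]. /k/ is a voiceless obstruent between vowels /i/ and /u/, so it voices to [g]. /riutikugkeheetj/ → riudigugkeheetj.
Rule 2 (stop-cluster e-epenthesis): /g/ and /k/ form a stop–stop cluster, so [e] is inserted between them. /riudigugkeheetj/ → riudigugekeheetj.
Rule 3 (final cluster simplification): /j/ is the second consonant of a word-final cluster /tj/, so it deletes. /riudigugekeheetj/ → riudigugekeheet.

riudigugekeheet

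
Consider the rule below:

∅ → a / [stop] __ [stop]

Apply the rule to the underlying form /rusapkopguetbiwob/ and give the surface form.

rusapakopaguetabiwob

/p/ and /k/ form a stop–stop cluster, so [a] is inserted between them.
/p/ and /g/ form a stop–stop cluster, so [a] is inserted between them.
/t/ and /b/ form a stop–stop cluster, so [a] is inserted between them.
Surface form: [rusapakopaguetabiwob].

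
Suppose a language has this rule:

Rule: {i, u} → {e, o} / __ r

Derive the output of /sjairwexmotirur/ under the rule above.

sjaerwexmoteror

/i/ is a high vowel immediately before /r/, so it lowers to [e].
/i/ is a high vowel immediately before /r/, so it lowers to [e].
/u/ is a high vowel immediately before /r/, so it lowers to [o].
Surface form: [sjaerwexmoteror].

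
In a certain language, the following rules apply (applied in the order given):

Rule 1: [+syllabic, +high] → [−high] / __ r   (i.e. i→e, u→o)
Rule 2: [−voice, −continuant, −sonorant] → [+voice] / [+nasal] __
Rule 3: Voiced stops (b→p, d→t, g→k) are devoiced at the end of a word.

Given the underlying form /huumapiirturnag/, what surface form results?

huumapiertornak

Rule 1 (pre-rhotic lowering): /i/ is a high vowel immediately before /r/, so it lowers to [e]. /u/ is a high vowel immediately before /r/, so it lowers to [o]. /huumapiirturnag/ → huumapiertornag.
Rule 2 (post-nasal voicing): no segment meets the environment; /huumapiertornag/ is unchanged.
Rule 3 (final devoicing): /g/ is a voiced stop in word-final position, so it devoices to [k]. /huumapiertornag/ → huumapiertornak.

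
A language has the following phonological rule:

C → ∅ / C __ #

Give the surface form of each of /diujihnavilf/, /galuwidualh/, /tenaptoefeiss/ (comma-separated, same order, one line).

/diujihnavilf/: /f/ is the second consonant of a word-final cluster /lf/, so it deletes. → [diujihnavil].
/galuwidualh/: /h/ is the second consonant of a word-final cluster /lh/, so it deletes. → [galuwidual].
/tenaptoefeiss/: /s/ is the second consonant of a word-final cluster /ss/, so it deletes. → [tenaptoefeis].

diujihnavil, galuwidual, tenaptoefeis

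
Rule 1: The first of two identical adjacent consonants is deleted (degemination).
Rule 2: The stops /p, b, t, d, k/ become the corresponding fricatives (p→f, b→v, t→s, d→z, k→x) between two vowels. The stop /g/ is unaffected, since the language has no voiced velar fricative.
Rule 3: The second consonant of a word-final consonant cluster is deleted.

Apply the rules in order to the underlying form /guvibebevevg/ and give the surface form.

guvivevevev

Rule 1 (degemination): no segment meets the environment; /guvibebevevg/ is unchanged.
Rule 2 (intervocalic spirantization): /b/ is a stop between vowels /i/ and /e/, so it spirantizes to the fricative [v]. /b/ is a stop between vowels /e/ and /e/, so it spirantizes to the fricative [v]. /guvibebevevg/ → guvivevevevg.
Rule 3 (final cluster simplification): /g/ is the second consonant of a word-final cluster /vg/, so it deletes. /guvivevevevg/ → guvivevevev.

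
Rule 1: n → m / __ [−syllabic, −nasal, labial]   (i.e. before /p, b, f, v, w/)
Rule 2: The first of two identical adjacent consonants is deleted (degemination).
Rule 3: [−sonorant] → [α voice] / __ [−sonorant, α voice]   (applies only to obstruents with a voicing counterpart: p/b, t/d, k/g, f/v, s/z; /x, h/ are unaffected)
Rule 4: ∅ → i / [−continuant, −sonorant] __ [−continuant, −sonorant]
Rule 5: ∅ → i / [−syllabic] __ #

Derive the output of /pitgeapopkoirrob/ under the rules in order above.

Rule 1 (nasal place assimilation): no segment meets the environment; /pitgeapopkoirrob/ is unchanged.
Rule 2 (degemination): /rr/ is a geminate; the first /r/ deletes. /pitgeapopkoirrob/ → pitgeapopkoirob.
Rule 3 (regressive voicing assimilation): /t/ precedes the voiced obstruent /g/, so it voices to [d] by assimilation. /pitgeapopkoirob/ → pidgeapopkoirob.
Rule 4 (stop-cluster i-epenthesis): /d/ and /g/ form a stop–stop cluster, so [i] is inserted between them. /p/ and /k/ form a stop–stop cluster, so [i] is inserted between them. /pidgeapopkoirob/ → pidigeapopikoirob.
Rule 5 (final i-epenthesis): the form ends in the consonant /b/, so [i] is inserted word-finally. /pidigeapopikoirob/ → pidigeapopikoirobi.

pidigeapopikoirobi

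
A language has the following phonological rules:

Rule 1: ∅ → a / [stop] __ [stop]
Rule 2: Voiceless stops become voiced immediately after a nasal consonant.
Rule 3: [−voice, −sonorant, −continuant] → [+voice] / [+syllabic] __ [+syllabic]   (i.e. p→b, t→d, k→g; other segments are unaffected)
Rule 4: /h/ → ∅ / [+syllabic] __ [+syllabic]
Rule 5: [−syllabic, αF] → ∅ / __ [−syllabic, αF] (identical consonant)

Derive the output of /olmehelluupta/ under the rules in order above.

olmeeluubada

Rule 1 (stop-cluster a-epenthesis): /p/ and /t/ form a stop–stop cluster, so [a] is inserted between them. /olmehelluupta/ → olmehelluupata.
Rule 2 (post-nasal voicing): no segment meets the environment; /olmehelluupata/ is unchanged.
Rule 3 (intervocalic voicing): /p/ is a voiceless stop between vowels /u/ and /a/, so it voices to [b]. /t/ is a voiceless stop between vowels /a/ and /a/, so it voices to [d]. /olmehelluupata/ → olmehelluubada.
Rule 4 (intervocalic h-deletion): /h/ occurs between vowels /e/ and /e/, so it deletes. /olmehelluubada/ → olmeelluubada.
Rule 5 (degemination): /ll/ is a geminate; the first /l/ deletes. /olmeelluubada/ → olmeeluubada.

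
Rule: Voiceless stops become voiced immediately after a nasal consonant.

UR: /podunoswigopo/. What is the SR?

No segment of /podunoswigopo/ meets the structural description of the rule, so the form surfaces unchanged.

podunoswigopo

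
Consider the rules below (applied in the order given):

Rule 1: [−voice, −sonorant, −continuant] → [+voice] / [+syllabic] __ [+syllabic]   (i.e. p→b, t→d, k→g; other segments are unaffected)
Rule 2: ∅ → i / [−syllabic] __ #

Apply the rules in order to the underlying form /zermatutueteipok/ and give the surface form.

Rule 1 (intervocalic voicing): /t/ is a voiceless stop between vowels /a/ and /u/, so it voices to [d]. /t/ is a voiceless stop between vowels /u/ and /u/, so it voices to [d]. /t/ is a voiceless stop between vowels /e/ and /e/, so it voices to [d]. /p/ is a voiceless stop between vowels /i/ and /o/, so it voices to [b]. /zermatutueteipok/ → zermaduduedeibok.
Rule 2 (final i-epenthesis): the form ends in the consonant /k/, so [i] is inserted word-finally. /zermaduduedeibok/ → zermaduduedeiboki.

zermaduduedeiboki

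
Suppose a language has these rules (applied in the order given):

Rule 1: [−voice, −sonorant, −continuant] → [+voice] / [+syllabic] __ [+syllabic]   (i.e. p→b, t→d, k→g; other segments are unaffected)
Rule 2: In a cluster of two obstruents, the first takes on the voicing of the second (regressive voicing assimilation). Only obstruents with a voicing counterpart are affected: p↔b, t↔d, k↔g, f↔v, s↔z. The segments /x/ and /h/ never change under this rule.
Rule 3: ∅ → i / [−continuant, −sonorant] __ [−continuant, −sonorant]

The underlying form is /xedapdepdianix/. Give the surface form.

xedabidebidianix

Rule 1 (intervocalic voicing): no segment meets the environment; /xedapdepdianix/ is unchanged.
Rule 2 (regressive voicing assimilation): /p/ precedes the voiced obstruent /d/, so it voices to [b] by assimilation. /p/ precedes the voiced obstruent /d/, so it voices to [b] by assimilation. /xedapdepdianix/ → xedabdebdianix.
Rule 3 (stop-cluster i-epenthesis): /b/ and /d/ form a stop–stop cluster, so [i] is inserted between them. /b/ and /d/ form a stop–stop cluster, so [i] is inserted between them. /xedabdebdianix/ → xedabidebidianix.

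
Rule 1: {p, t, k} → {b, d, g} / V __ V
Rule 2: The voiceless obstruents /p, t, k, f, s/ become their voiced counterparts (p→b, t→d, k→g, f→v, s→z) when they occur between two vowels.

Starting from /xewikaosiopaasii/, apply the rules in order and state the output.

Rule 1 (intervocalic voicing): /k/ is a voiceless stop between vowels /i/ and /a/, so it voices to [g]. /p/ is a voiceless stop between vowels /o/ and /a/, so it voices to [b]. /xewikaosiopaasii/ → xewigaosiobaasii.
Rule 2 (intervocalic voicing): /s/ is a voiceless obstruent between vowels /o/ and /i/, so it voices to [z]. /s/ is a voiceless obstruent between vowels /a/ and /i/, so it voices to [z]. /xewigaosiobaasii/ → xewigaoziobaazii.

xewigaoziobaazii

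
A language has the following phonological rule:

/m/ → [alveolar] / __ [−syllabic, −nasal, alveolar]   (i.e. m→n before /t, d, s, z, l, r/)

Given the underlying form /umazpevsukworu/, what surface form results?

umazpevsukworu

No segment of /umazpevsukworu/ meets the structural description of the rule, so the form surfaces unchanged.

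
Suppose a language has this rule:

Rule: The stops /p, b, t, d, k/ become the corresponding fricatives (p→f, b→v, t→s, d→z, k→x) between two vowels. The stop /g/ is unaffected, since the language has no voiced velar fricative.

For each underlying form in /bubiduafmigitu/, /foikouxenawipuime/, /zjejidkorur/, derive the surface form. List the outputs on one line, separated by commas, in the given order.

buvizuafmigisu, foixouxenawifuime, zjejidkorur

/bubiduafmigitu/: /b/ is a stop between vowels /u/ and /i/, so it spirantizes to the fricative [v]. /d/ is a stop between vowels /i/ and /u/, so it spirantizes to the fricative [z]. /t/ is a stop between vowels /i/ and /u/, so it spirantizes to the fricative [s]. → [buvizuafmigisu].
/foikouxenawipuime/: /k/ is a stop between vowels /i/ and /o/, so it spirantizes to the fricative [x]. /p/ is a stop between vowels /i/ and /u/, so it spirantizes to the fricative [f]. → [foixouxenawifuime].
/zjejidkorur/: the rule's environment is not met; surfaces unchanged as [zjejidkorur].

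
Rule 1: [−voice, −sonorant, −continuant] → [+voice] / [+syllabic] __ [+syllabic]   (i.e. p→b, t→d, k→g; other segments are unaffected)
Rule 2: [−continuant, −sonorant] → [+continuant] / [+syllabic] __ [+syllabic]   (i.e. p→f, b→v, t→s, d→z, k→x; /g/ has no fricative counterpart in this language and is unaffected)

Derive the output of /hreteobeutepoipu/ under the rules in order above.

hrezeoveuzevoivu

Rule 1 (intervocalic voicing): /t/ is a voiceless stop between vowels /e/ and /e/, so it voices to [d]. /t/ is a voiceless stop between vowels /u/ and /e/, so it voices to [d]. /p/ is a voiceless stop between vowels /e/ and /o/, so it voices to [b]. /p/ is a voiceless stop between vowels /i/ and /u/, so it voices to [b]. /hreteobeutepoipu/ → hredeobeudeboibu.
Rule 2 (intervocalic spirantization): /d/ is a stop between vowels /e/ and /e/, so it spirantizes to the fricative [z]. /b/ is a stop between vowels /o/ and /e/, so it spirantizes to the fricative [v]. /d/ is a stop between vowels /u/ and /e/, so it spirantizes to the fricative [z]. /b/ is a stop between vowels /e/ and /o/, so it spirantizes to the fricative [v]. /b/ is a stop between vowels /i/ and /u/, so it spirantizes to the fricative [v]. /hredeobeudeboibu/ → hrezeoveuzevoivu.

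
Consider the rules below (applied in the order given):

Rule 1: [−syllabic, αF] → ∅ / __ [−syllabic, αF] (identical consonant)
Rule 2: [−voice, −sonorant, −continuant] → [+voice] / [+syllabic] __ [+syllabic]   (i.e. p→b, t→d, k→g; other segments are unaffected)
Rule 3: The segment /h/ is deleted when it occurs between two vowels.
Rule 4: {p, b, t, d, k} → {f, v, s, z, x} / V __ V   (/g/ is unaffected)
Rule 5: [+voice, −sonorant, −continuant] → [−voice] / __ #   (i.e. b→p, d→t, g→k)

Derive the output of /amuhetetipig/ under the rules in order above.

Rule 1 (degemination): no segment meets the environment; /amuhetetipig/ is unchanged.
Rule 2 (intervocalic voicing): /t/ is a voiceless stop between vowels /e/ and /e/, so it voices to [d]. /t/ is a voiceless stop between vowels /e/ and /i/, so it voices to [d]. /p/ is a voiceless stop between vowels /i/ and /i/, so it voices to [b]. /amuhetetipig/ → amuhededibig.
Rule 3 (intervocalic h-deletion): /h/ occurs between vowels /u/ and /e/, so it deletes. /amuhededibig/ → amuededibig.
Rule 4 (intervocalic spirantization): /d/ is a stop between vowels /e/ and /e/, so it spirantizes to the fricative [z]. /d/ is a stop between vowels /e/ and /i/, so it spirantizes to the fricative [z]. /b/ is a stop between vowels /i/ and /i/, so it spirantizes to the fricative [v]. /amuededibig/ → amuezezivig.
Rule 5 (final devoicing): /g/ is a voiced stop in word-final position, so it devoices to [k]. /amuezezivig/ → amuezezivik.

amuezezivik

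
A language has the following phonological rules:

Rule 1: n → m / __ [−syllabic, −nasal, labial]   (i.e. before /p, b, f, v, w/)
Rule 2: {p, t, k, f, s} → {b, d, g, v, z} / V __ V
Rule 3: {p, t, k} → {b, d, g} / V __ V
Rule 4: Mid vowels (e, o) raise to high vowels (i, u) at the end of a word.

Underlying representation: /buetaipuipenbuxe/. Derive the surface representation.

buedaibuibembuxi

Rule 1 (nasal place assimilation): /n/ precedes the labial consonant /b/, so it assimilates in place to [m]. /buetaipuipenbuxe/ → buetaipuipembuxe.
Rule 2 (intervocalic voicing): /t/ is a voiceless obstruent between vowels /e/ and /a/, so it voices to [d]. /p/ is a voiceless obstruent between vowels /i/ and /u/, so it voices to [b]. /p/ is a voiceless obstruent between vowels /i/ and /e/, so it voices to [b]. /buetaipuipembuxe/ → buedaibuibembuxe.
Rule 3 (intervocalic voicing): no segment meets the environment; /buedaibuibembuxe/ is unchanged.
Rule 4 (final vowel raising): /e/ is a mid vowel in word-final position, so it raises to [i]. /buedaibuibembuxe/ → buedaibuibembuxi.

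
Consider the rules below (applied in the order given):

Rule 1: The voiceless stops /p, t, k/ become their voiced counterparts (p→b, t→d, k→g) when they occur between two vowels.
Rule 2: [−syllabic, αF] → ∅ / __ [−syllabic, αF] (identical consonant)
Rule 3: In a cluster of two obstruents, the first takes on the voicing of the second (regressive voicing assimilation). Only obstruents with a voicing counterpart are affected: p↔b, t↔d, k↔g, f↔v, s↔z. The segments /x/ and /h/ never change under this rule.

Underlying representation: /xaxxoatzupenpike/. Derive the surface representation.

xaxoadzubenpige

Rule 1 (intervocalic voicing): /p/ is a voiceless stop between vowels /u/ and /e/, so it voices to [b]. /k/ is a voiceless stop between vowels /i/ and /e/, so it voices to [g]. /xaxxoatzupenpike/ → xaxxoatzubenpige.
Rule 2 (degemination): /xx/ is a geminate; the first /x/ deletes. /xaxxoatzubenpige/ → xaxoatzubenpige.
Rule 3 (regressive voicing assimilation): /t/ precedes the voiced obstruent /z/, so it voices to [d] by assimilation. /xaxoatzubenpige/ → xaxoadzubenpige.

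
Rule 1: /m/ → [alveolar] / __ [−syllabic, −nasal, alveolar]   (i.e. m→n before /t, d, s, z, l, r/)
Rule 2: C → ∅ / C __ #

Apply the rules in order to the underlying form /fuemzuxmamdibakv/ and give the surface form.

Rule 1 (nasal place assimilation): /m/ precedes the alveolar consonant /z/, so it assimilates in place to [n]. /m/ precedes the alveolar consonant /d/, so it assimilates in place to [n]. /fuemzuxmamdibakv/ → fuenzuxmandibakv.
Rule 2 (final cluster simplification): /v/ is the second consonant of a word-final cluster /kv/, so it deletes. /fuenzuxmandibakv/ → fuenzuxmandibak.

fuenzuxmandibak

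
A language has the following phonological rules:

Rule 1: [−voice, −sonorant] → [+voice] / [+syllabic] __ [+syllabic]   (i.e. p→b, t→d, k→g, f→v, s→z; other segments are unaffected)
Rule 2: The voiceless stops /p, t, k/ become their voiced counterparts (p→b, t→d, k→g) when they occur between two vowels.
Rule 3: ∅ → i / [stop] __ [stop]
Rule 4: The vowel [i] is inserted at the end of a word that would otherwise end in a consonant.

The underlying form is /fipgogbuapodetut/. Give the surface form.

fipigogibuabodeduti

Rule 1 (intervocalic voicing): /p/ is a voiceless obstruent between vowels /a/ and /o/, so it voices to [b]. /t/ is a voiceless obstruent between vowels /e/ and /u/, so it voices to [d]. /fipgogbuapodetut/ → fipgogbuabodedut.
Rule 2 (intervocalic voicing): no segment meets the environment; /fipgogbuabodedut/ is unchanged.
Rule 3 (stop-cluster i-epenthesis): /p/ and /g/ form a stop–stop cluster, so [i] is inserted between them. /g/ and /b/ form a stop–stop cluster, so [i] is inserted between them. /fipgogbuabodedut/ → fipigogibuabodedut.
Rule 4 (final i-epenthesis): the form ends in the consonant /t/, so [i] is inserted word-finally. /fipigogibuabodedut/ → fipigogibuabodeduti.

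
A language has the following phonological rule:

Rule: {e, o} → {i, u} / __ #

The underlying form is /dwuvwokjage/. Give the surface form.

/e/ is a mid vowel in word-final position, so it raises to [i].
Surface form: [dwuvwokjagi].

dwuvwokjagi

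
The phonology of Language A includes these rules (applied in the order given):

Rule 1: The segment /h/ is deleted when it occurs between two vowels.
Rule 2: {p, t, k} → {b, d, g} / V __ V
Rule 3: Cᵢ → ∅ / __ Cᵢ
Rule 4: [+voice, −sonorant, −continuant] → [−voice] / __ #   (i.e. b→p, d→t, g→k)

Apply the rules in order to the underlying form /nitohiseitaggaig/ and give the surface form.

Rule 1 (intervocalic h-deletion): /h/ occurs between vowels /o/ and /i/, so it deletes. /nitohiseitaggaig/ → nitoiseitaggaig.
Rule 2 (intervocalic voicing): /t/ is a voiceless stop between vowels /i/ and /o/, so it voices to [d]. /t/ is a voiceless stop between vowels /i/ and /a/, so it voices to [d]. /nitoiseitaggaig/ → nidoiseidaggaig.
Rule 3 (degemination): /gg/ is a geminate; the first /g/ deletes. /nidoiseidaggaig/ → nidoiseidagaig.
Rule 4 (final devoicing): /g/ is a voiced stop in word-final position, so it devoices to [k]. /nidoiseidagaig/ → nidoiseidagaik.

nidoiseidagaik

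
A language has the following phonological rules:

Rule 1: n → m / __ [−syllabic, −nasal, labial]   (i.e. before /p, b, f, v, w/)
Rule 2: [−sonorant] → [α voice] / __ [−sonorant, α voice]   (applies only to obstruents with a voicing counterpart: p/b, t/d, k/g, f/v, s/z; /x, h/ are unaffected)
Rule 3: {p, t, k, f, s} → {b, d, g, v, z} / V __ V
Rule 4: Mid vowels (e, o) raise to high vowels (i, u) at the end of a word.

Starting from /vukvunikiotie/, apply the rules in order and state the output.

Rule 1 (nasal place assimilation): no segment meets the environment; /vukvunikiotie/ is unchanged.
Rule 2 (regressive voicing assimilation): /k/ precedes the voiced obstruent /v/, so it voices to [g] by assimilation. /vukvunikiotie/ → vugvunikiotie.
Rule 3 (intervocalic voicing): /k/ is a voiceless obstruent between vowels /i/ and /i/, so it voices to [g]. /t/ is a voiceless obstruent between vowels /o/ and /i/, so it voices to [d]. /vugvunikiotie/ → vugvunigiodie.
Rule 4 (final vowel raising): /e/ is a mid vowel in word-final position, so it raises to [i]. /vugvunigiodie/ → vugvunigiodii.

vugvunigiodii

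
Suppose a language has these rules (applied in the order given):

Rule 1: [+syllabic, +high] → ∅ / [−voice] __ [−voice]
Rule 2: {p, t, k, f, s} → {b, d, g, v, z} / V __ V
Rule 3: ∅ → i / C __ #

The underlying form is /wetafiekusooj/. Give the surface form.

wedavieksooji

Rule 1 (high vowel syncope): /u/ is a high vowel flanked by voiceless consonants /k/ and /s/, so it deletes. /wetafiekusooj/ → wetafieksooj.
Rule 2 (intervocalic voicing): /t/ is a voiceless obstruent between vowels /e/ and /a/, so it voices to [d]. /f/ is a voiceless obstruent between vowels /a/ and /i/, so it voices to [v]. /wetafieksooj/ → wedavieksooj.
Rule 3 (final i-epenthesis): the form ends in the consonant /j/, so [i] is inserted word-finally. /wedavieksooj/ → wedavieksooji.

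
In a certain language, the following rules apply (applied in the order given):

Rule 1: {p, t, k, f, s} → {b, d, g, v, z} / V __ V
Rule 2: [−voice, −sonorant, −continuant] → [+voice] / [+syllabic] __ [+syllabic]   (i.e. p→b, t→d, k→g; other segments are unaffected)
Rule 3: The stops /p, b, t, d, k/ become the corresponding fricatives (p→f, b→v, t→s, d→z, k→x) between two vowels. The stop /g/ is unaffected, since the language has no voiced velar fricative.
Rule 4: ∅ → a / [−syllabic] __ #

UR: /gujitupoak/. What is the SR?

Rule 1 (intervocalic voicing): /t/ is a voiceless obstruent between vowels /i/ and /u/, so it voices to [d]. /p/ is a voiceless obstruent between vowels /u/ and /o/, so it voices to [b]. /gujitupoak/ → gujiduboak.
Rule 2 (intervocalic voicing): no segment meets the environment; /gujiduboak/ is unchanged.
Rule 3 (intervocalic spirantization): /d/ is a stop between vowels /i/ and /u/, so it spirantizes to the fricative [z]. /b/ is a stop between vowels /u/ and /o/, so it spirantizes to the fricative [v]. /gujiduboak/ → gujizuvoak.
Rule 4 (final a-epenthesis): the form ends in the consonant /k/, so [a] is inserted word-finally. /gujizuvoak/ → gujizuvoaka.

gujizuvoaka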